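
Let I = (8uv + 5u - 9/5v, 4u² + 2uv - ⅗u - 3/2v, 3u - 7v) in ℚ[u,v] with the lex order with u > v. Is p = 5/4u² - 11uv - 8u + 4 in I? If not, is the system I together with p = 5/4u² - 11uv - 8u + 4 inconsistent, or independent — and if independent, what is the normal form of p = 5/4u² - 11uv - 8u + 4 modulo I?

First compute the reduced Gröbner basis of I by Buchberger's algorithm.
f_1 = 8uv + 5u - 9/5v, LT = uv.
f_2 = 4u² + 2uv - ⅗u - 3/2v, LT = u².
f_3 = 3u - 7v, LT = u.

S(f_1,f_2): lcm = u²v. S = ⅝u² - ½uv² - 3/40uv + ⅜v².
  reduce S modulo (f_1, f_2, f_3):
  remainder 21/80v² + 873/1600v ≠ 0; add h_4 = 21/80v² + 873/1600v to the basis.

S(f_1,f_3): lcm = uv. S = ⅝u + 7/3v² - 9/40v.
  reduce S modulo (f_1, f_2, f_3, h_4):
  remainder -217/60v ≠ 0; add h_5 = -217/60v to the basis.

The other S-polynomials (S(f_2,f_3), S(f_1,h_4), S(f_2,h_4), S(f_3,h_4), S(f_1,h_5), S(f_2,h_5), S(f_3,h_5), S(h_4,h_5)) all reduce to 0 modulo the current basis, so we have a Gröbner basis.
Inter-reduce: drop elements whose leading term is divisible by another's, tail-reduce, and make monic.
Reduced Gröbner basis: {u, v}.
Label its elements g_1 = u, g_2 = v.

Reduce p = 5/4u² - 11uv - 8u + 4 modulo G:
  leading term u²: subtract (5/4u)·g_1 from 5/4u² - 11uv - 8u + 4 → -11uv - 8u + 4
  leading term uv: subtract (-11v)·g_1 from -11uv - 8u + 4 → -8u + 4
  leading term u: subtract (-8)·g_1 from -8u + 4 → 4
  leading term 1: no divisor's leading term divides it; move 4 to the remainder.
  normal form = 4.
The normal form is nonzero, so p ∉ I. Since p minus its normal form lies in I, I + (p) = I + (r) where r = 4; decide whether this ideal is the whole ring.
Here r = 4 is a nonzero constant, hence a unit: 1 ∈ I + (p), the Gröbner basis of I + (p) is {1}, and the enlarged system has no common solution — adjoining p is inconsistent.

Adjoining 5/4u² - 11uv - 8u + 4 makes the ideal the whole ring: the system is inconsistent.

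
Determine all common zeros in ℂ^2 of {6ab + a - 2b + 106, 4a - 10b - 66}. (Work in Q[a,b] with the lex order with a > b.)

{(4, -5), (149/12, -49/30)}

Compute a lex Gröbner basis by Buchberger's algorithm.
f_1 = 6ab + a - 2b + 106, LT = ab.
f_2 = 4a - 10b - 66, LT = a.

S(f_1,f_2): lcm = ab. S = \tfrac{1}{6}a + \tfrac{5}{2}b^{2} + \tfrac{97}{6}b + \tfrac{53}{3}.
  reduce S modulo (f_1, f_2):
  remainder \tfrac{5}{2}b^{2} + \tfrac{199}{12}b + \tfrac{245}{12} ≠ 0; add h_3 = \tfrac{5}{2}b^{2} + \tfrac{199}{12}b + \tfrac{245}{12} to the basis.

The other S-polynomials (S(f_1,h_3), S(f_2,h_3)) all reduce to 0 modulo the current basis, so we have a Gröbner basis.
Inter-reduce: drop elements whose leading term is divisible by another's, tail-reduce, and make monic.
Reduced Gröbner basis: {a - \tfrac{5}{2}b - \tfrac{33}{2}, b^{2} + \tfrac{199}{30}b + \tfrac{49}{6}}.

A lex Gröbner basis eliminates variables successively. Here b^{2} + \tfrac{199}{30}b + \tfrac{49}{6} depends only on b, with roots {-5, -49/30}; lifting each root through the earlier basis elements recovers the full solutions.
  b = -5: the earlier basis element becomes a - 4 = 0, giving a = 4 — point (4, -5).
  b = -49/30: the earlier basis element becomes a - \tfrac{149}{12} = 0, giving a = 149/12 — point (149/12, -49/30).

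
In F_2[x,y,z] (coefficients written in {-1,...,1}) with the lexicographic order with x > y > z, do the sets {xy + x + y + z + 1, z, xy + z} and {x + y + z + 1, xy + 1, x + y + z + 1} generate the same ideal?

Equality of ideals is decidable: compute both reduced Gröbner bases (unique for the ordering) and check whether they agree.
Buchberger on the first generating set:
f_1 = xy + x + y + z + 1, LT = xy.
f_2 = z, LT = z.
f_3 = xy + z, LT = xy.

S(f_1,f_3): lcm = xy. S = x + y + 1.
  leading term x: no divisor's leading term divides it; move x to the remainder.
  leading term y: no divisor's leading term divides it; move y to the remainder.
  leading term 1: no divisor's leading term divides it; move 1 to the remainder.
  remainder x + y + 1 ≠ 0; add g_4 = x + y + 1 to the basis.

S(f_1,g_4): lcm = xy. S = x + y^{2} + z + 1.
  leading term x: subtract (1)·g_4 from x + y^{2} + z + 1 → y^{2} + y + z
  leading term y^{2}: no divisor's leading term divides it; move y^{2} to the remainder.
  leading term y: no divisor's leading term divides it; move y to the remainder.
  leading term z: subtract (1)·f_2 from z → 0
  remainder y^{2} + y ≠ 0; add g_5 = y^{2} + y to the basis.

The other S-polynomials (S(f_1,f_2), S(f_2,f_3), S(f_2,g_4), S(f_3,g_4), S(f_1,g_5), S(f_2,g_5), S(f_3,g_5), S(g_4,g_5)) all reduce to 0 modulo the current basis, so we have a Gröbner basis.
Inter-reduce: drop elements whose leading term is divisible by another's, tail-reduce, and make monic.
Reduced Gröbner basis: {x + y + 1, y^{2} + y, z}.

Buchberger on the second generating set:
h_1 = x + y + z + 1, LT = x.
h_2 = xy + 1, LT = xy.
h_3 = x + y + z + 1, LT = x.

S(h_1,h_2): lcm = xy. S = y^{2} + yz + y + 1.
  leading term y^{2}: no divisor's leading term divides it; move y^{2} to the remainder.
  leading term yz: no divisor's leading term divides it; move yz to the remainder.
  leading term y: no divisor's leading term divides it; move y to the remainder.
  leading term 1: no divisor's leading term divides it; move 1 to the remainder.
  remainder y^{2} + yz + y + 1 ≠ 0; add k_4 = y^{2} + yz + y + 1 to the basis.

The other S-polynomials (S(h_1,h_3), S(h_2,h_3), S(h_1,k_4), S(h_2,k_4), S(h_3,k_4)) all reduce to 0 modulo the current basis, so we have a Gröbner basis.
Inter-reduce: drop elements whose leading term is divisible by another's, tail-reduce, and make monic.
Reduced Gröbner basis: {x + y + z + 1, y^{2} + yz + y + 1}.

The bases are distinct; the ideals are different.

No, the ideals differ.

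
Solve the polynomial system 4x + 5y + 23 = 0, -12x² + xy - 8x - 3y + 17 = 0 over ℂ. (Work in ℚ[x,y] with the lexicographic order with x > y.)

Compute a lex Gröbner basis by Buchberger's algorithm.
f_1 = 4x + 5y + 23, LT = x.
f_2 = -12x² + xy - 8x - 3y + 17, LT = x².

S(f_1,f_2): lcm = x². S = 4/3xy + 61/12x - ¼y + 17/12.
  leading term xy: subtract (⅓y)·f_1 from 4/3xy + 61/12x - ¼y + 17/12 → 61/12x - 5/3y² - 95/12y + 17/12
  leading term x: subtract (61/48)·f_1 from 61/12x - 5/3y² - 95/12y + 17/12 → -5/3y² - 685/48y - 445/16
  leading term y²: no divisor's leading term divides it; move -5/3y² to the remainder.
  leading term y: no divisor's leading term divides it; move -685/48y to the remainder.
  leading term 1: no divisor's leading term divides it; move -445/16 to the remainder.
  remainder -5/3y² - 685/48y - 445/16 ≠ 0; add h_3 = -5/3y² - 685/48y - 445/16 to the basis.

The other S-polynomials (S(f_1,h_3), S(f_2,h_3)) all reduce to 0 modulo the current basis, so we have a Gröbner basis.
Inter-reduce: drop elements whose leading term is divisible by another's, tail-reduce, and make monic.
Reduced Gröbner basis: {x + 5/4y + 23/4, y² + 137/16y + 267/16}.

Since the basis is lex-ordered, y² + 137/16y + 267/16 is univariate in y. Its roots are {-89/16, -3}. Back-substituting each root into the other basis elements fixes the other coordinates.
  y = -89/16: the earlier basis element becomes x - 77/64 = 0, giving x = 77/64 — point (77/64, -89/16).
  y = -3: the earlier basis element becomes x + 2 = 0, giving x = -2 — point (-2, -3).

{(77/64, -89/16), (-2, -3)}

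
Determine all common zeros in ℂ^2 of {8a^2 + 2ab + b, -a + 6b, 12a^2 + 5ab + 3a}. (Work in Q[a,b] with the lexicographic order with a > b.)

{(0, 0)}

Compute a lex Gröbner basis by Buchberger's algorithm.
f_1 = 8a^2 + 2ab + b, LT = a^2.
f_2 = -a + 6b, LT = a.
f_3 = 12a^2 + 5ab + 3a, LT = a^2.

S(f_1,f_2): lcm = a^2. S = 25/4ab + 1/8b.
  leading term ab: subtract (-25/4b)·f_2 from 25/4ab + 1/8b → 75/2b^2 + 1/8b
  leading term b^2: no divisor's leading term divides it; move 75/2b^2 to the remainder.
  leading term b: no divisor's leading term divides it; move 1/8b to the remainder.
  remainder 75/2b^2 + 1/8b ≠ 0; add h_4 = 75/2b^2 + 1/8b to the basis.

S(f_1,f_3): lcm = a^2. S = -1/6ab - 1/4a + 1/8b.
  leading term ab: subtract (1/6b)·f_2 from -1/6ab - 1/4a + 1/8b → -1/4a - b^2 + 1/8b
  leading term a: subtract (1/4)·f_2 from -1/4a - b^2 + 1/8b → -b^2 - 11/8b
  leading term b^2: subtract (-2/75)·h_4 from -b^2 - 11/8b → -823/600b
  leading term b: no divisor's leading term divides it; move -823/600b to the remainder.
  remainder -823/600b ≠ 0; add h_5 = -823/600b to the basis.

S(f_2,f_3): lcm = a^2. S = -77/12ab - 1/4a.
  leading term ab: subtract (77/12b)·f_2 from -77/12ab - 1/4a → -1/4a - 77/2b^2
  leading term a: subtract (1/4)·f_2 from -1/4a - 77/2b^2 → -77/2b^2 - 3/2b
  leading term b^2: subtract (-77/75)·h_4 from -77/2b^2 - 3/2b → -823/600b
  leading term b: subtract (1)·h_5 from -823/600b → 0
  remainder 0.

S(f_1,h_4): leading monomials are coprime, so the S-polynomial reduces to 0 (Buchberger's first criterion).
S(f_2,h_4): leading monomials are coprime, so the S-polynomial reduces to 0 (Buchberger's first criterion).
S(f_3,h_4): leading monomials are coprime, so the S-polynomial reduces to 0 (Buchberger's first criterion).
S(f_1,h_5): leading monomials are coprime, so the S-polynomial reduces to 0 (Buchberger's first criterion).
S(f_2,h_5): leading monomials are coprime, so the S-polynomial reduces to 0 (Buchberger's first criterion).
S(f_3,h_5): leading monomials are coprime, so the S-polynomial reduces to 0 (Buchberger's first criterion).
S(h_4,h_5): lcm = b^2. S = 1/300b.
  leading term b: subtract (-2/823)·h_5 from 1/300b → 0
  remainder 0.

Every S-polynomial of the final basis reduces to 0, so we have a Gröbner basis.
Inter-reduce: drop elements whose leading term is divisible by another's, tail-reduce, and make monic.
Reduced Gröbner basis: {a, b}.

Elimination: the polynomial b lies in the elimination ideal for b, so b ∈ {0}. For each such b, the remaining basis elements (now univariate) give the rest of the solution.
  b = 0: the earlier basis element becomes a = 0, giving a = 0 — point (0, 0).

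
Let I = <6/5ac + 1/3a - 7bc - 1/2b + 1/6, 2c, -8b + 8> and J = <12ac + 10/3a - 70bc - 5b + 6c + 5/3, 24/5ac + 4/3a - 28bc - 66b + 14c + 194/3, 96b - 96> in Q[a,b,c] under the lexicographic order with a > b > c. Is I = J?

Yes, the ideals are equal.

For a fixed monomial order, each ideal has a unique reduced Gröbner basis; comparing bases decides equality.
Buchberger on the first generating set:
f_1 = 6/5ac + 1/3a - 7bc - 1/2b + 1/6, LT = ac.
f_2 = 2c, LT = c.
f_3 = -8b + 8, LT = b.

S(f_1,f_2): lcm = ac. S = 5/18a - 35/6bc - 5/12b + 5/36.
  reduce S modulo (f_1, f_2, f_3):
  remainder 5/18a - 5/18 ≠ 0; add g_4 = 5/18a - 5/18 to the basis.

The other S-polynomials (S(f_1,f_3), S(f_2,f_3), S(f_1,g_4), S(f_2,g_4), S(f_3,g_4)) all reduce to 0 modulo the current basis, so we have a Gröbner basis.
Inter-reduce: drop elements whose leading term is divisible by another's, tail-reduce, and make monic.
Reduced Gröbner basis: {a - 1, b - 1, c}.

Buchberger on the second generating set:
h_1 = 12ac + 10/3a - 70bc - 5b + 6c + 5/3, LT = ac.
h_2 = 24/5ac + 4/3a - 28bc - 66b + 14c + 194/3, LT = ac.
h_3 = 96b - 96, LT = b.

S(h_1,h_2): lcm = ac. S = 40/3b - 29/12c - 40/3.
  reduce S modulo (h_1, h_2, h_3):
  remainder -29/12c ≠ 0; add k_4 = -29/12c to the basis.

S(h_1,k_4): lcm = ac. S = 5/18a - 35/6bc - 5/12b + 1/2c + 5/36.
  reduce S modulo (h_1, h_2, h_3, k_4):
  remainder 5/18a - 5/18 ≠ 0; add k_5 = 5/18a - 5/18 to the basis.

The other S-polynomials (S(h_1,h_3), S(h_2,h_3), S(h_2,k_4), S(h_3,k_4), S(h_1,k_5), S(h_2,k_5), S(h_3,k_5), S(k_4,k_5)) all reduce to 0 modulo the current basis, so we have a Gröbner basis.
Inter-reduce: drop elements whose leading term is divisible by another's, tail-reduce, and make monic.
Reduced Gröbner basis: {a - 1, b - 1, c}.

The two bases agree; hence the ideals are identical.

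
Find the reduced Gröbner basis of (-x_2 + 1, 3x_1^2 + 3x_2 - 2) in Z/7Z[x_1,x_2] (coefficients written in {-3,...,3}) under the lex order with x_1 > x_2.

G = {x_1^2 - 2, x_2 - 1}

f_1 = -x_2 + 1, LT = x_2.
f_2 = 3x_1^2 + 3x_2 - 2, LT = x_1^2.

The S-polynomials (S(f_1,f_2)) all reduce to 0 modulo the current basis, so we have a Gröbner basis.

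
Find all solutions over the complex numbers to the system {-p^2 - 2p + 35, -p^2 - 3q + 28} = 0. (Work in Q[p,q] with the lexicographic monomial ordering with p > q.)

{(-7, -7), (5, 1)}

Compute a lex Gröbner basis by Buchberger's algorithm.
f_1 = -p^2 - 2p + 35, LT = p^2.
f_2 = -p^2 - 3q + 28, LT = p^2.

S(f_1,f_2): lcm = p^2. S = 2p - 3q - 7.
  reduce S modulo (f_1, f_2):
  remainder 2p - 3q - 7 ≠ 0; add h_3 = 2p - 3q - 7 to the basis.

S(f_1,h_3): lcm = p^2. S = 3/2pq + 11/2p - 35.
  reduce S modulo (f_1, f_2, h_3):
  remainder 9/4q^2 + 27/2q - 63/4 ≠ 0; add h_4 = 9/4q^2 + 27/2q - 63/4 to the basis.

The other S-polynomials (S(f_2,h_3), S(f_1,h_4), S(f_2,h_4), S(h_3,h_4)) all reduce to 0 modulo the current basis, so we have a Gröbner basis.
Inter-reduce: drop elements whose leading term is divisible by another's, tail-reduce, and make monic.
Reduced Gröbner basis: {p - 3/2q - 7/2, q^2 + 6q - 7}.

A lex Gröbner basis eliminates variables successively. Here q^2 + 6q - 7 depends only on q, with roots {-7, 1}; lifting each root through the earlier basis elements recovers the full solutions.
  q = -7: the earlier basis element becomes p + 7 = 0, giving p = -7 — point (-7, -7).
  q = 1: the earlier basis element becomes p - 5 = 0, giving p = 5 — point (5, 1).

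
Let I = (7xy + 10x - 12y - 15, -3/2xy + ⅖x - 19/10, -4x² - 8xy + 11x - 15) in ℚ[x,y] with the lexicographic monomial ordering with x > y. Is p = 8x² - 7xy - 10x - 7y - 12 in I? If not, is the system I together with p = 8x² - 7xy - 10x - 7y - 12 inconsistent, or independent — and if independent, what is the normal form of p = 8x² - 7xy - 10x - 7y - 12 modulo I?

8x² - 7xy - 10x - 7y - 12 lies in I (it reduces to 0).

First compute the reduced Gröbner basis of I by Buchberger's algorithm.
f_1 = 7xy + 10x - 12y - 15, LT = xy.
f_2 = -3/2xy + ⅖x - 19/10, LT = xy.
f_3 = -4x² - 8xy + 11x - 15, LT = x².

S(f_1,f_2): lcm = xy. S = 178/105x - 12/7y - 358/105.
  leading term x: no divisor's leading term divides it; move 178/105x to the remainder.
  leading term y: no divisor's leading term divides it; move -12/7y to the remainder.
  leading term 1: no divisor's leading term divides it; move -358/105 to the remainder.
  remainder 178/105x - 12/7y - 358/105 ≠ 0; add h_4 = 178/105x - 12/7y - 358/105 to the basis.

S(f_1,f_3): lcm = x²y. S = 10/7x² - 2xy² + 29/28xy - 15/7x - 15/4y.
  leading term x²: subtract (-5/14)·f_3 from 10/7x² - 2xy² + 29/28xy - 15/7x - 15/4y → -2xy² - 51/28xy + 25/14x - 15/4y - 75/14
  leading term xy²: subtract (-2/7y)·f_1 from -2xy² - 51/28xy + 25/14x - 15/4y - 75/14 → 29/28xy + 25/14x - 24/7y² - 225/28y - 75/14
  leading term xy: subtract (29/196)·f_1 from 29/28xy + 25/14x - 24/7y² - 225/28y - 75/14 → 15/49x - 24/7y² - 1227/196y - 615/196
  leading term x: subtract (225/1246)·h_4 from 15/49x - 24/7y² - 1227/196y - 615/196 → -24/7y² - 14829/2492y - 6285/2492
  leading term y²: no divisor's leading term divides it; move -24/7y² to the remainder.
  leading term y: no divisor's leading term divides it; move -14829/2492y to the remainder.
  leading term 1: no divisor's leading term divides it; move -6285/2492 to the remainder.
  remainder -24/7y² - 14829/2492y - 6285/2492 ≠ 0; add h_5 = -24/7y² - 14829/2492y - 6285/2492 to the basis.

S(f_2,f_3): lcm = x²y. S = -4/15x² - 2xy² + 11/4xy + 19/15x - 15/4y.
  leading term x²: subtract (1/15)·f_3 from -4/15x² - 2xy² + 11/4xy + 19/15x - 15/4y → -2xy² + 197/60xy + 8/15x - 15/4y + 1
  leading term xy²: subtract (-2/7y)·f_1 from -2xy² + 197/60xy + 8/15x - 15/4y + 1 → 2579/420xy + 8/15x - 24/7y² - 225/28y + 1
  leading term xy: subtract (2579/2940)·f_1 from 2579/420xy + 8/15x - 24/7y² - 225/28y + 1 → -4037/490x - 24/7y² + 2441/980y + 2775/196
  leading term x: subtract (-12111/2492)·h_4 from -4037/490x - 24/7y² + 2441/980y + 2775/196 → -24/7y² - 72773/12460y - 30053/12460
  leading term y²: subtract (1)·h_5 from -24/7y² - 72773/12460y - 30053/12460 → 49/445y + 49/445
  leading term y: no divisor's leading term divides it; move 49/445y to the remainder.
  leading term 1: no divisor's leading term divides it; move 49/445 to the remainder.
  remainder 49/445y + 49/445 ≠ 0; add h_6 = 49/445y + 49/445 to the basis.

The other S-polynomials (S(f_1,h_4), S(f_2,h_4), S(f_3,h_4), S(f_1,h_5), S(f_2,h_5), S(f_3,h_5), S(h_4,h_5), S(f_1,h_6), S(f_2,h_6), S(f_3,h_6), S(h_4,h_6), S(h_5,h_6)) all reduce to 0 modulo the current basis, so we have a Gröbner basis.
Inter-reduce: drop elements whose leading term is divisible by another's, tail-reduce, and make monic.
Reduced Gröbner basis: {x - 1, y + 1}.
Label its elements g_1 = x - 1, g_2 = y + 1.

Reduce p = 8x² - 7xy - 10x - 7y - 12 modulo G:
  leading term x²: subtract (8x)·g_1 from 8x² - 7xy - 10x - 7y - 12 → -7xy - 2x - 7y - 12
  leading term xy: subtract (-7y)·g_1 from -7xy - 2x - 7y - 12 → -2x - 14y - 12
  leading term x: subtract (-2)·g_1 from -2x - 14y - 12 → -14y - 14
  leading term y: subtract (-14)·g_2 from -14y - 14 → 0
  normal form = 0.
Since the normal form is 0, p ∈ I.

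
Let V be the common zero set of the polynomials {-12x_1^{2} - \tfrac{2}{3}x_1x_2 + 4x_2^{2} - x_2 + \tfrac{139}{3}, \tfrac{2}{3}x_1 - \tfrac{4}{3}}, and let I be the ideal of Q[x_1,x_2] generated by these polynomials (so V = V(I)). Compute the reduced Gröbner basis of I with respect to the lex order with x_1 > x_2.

G = {x_1 - 2, x_2^{2} - \tfrac{7}{12}x_2 - \tfrac{5}{12}}

f_1 = -12x_1^{2} - \tfrac{2}{3}x_1x_2 + 4x_2^{2} - x_2 + \tfrac{139}{3}, LT = x_1^{2}.
f_2 = \tfrac{2}{3}x_1 - \tfrac{4}{3}, LT = x_1.

S(f_1,f_2): lcm = x_1^{2}. S = \tfrac{1}{18}x_1x_2 + 2x_1 - \tfrac{1}{3}x_2^{2} + \tfrac{1}{12}x_2 - \tfrac{139}{36}.
  leading term x_1x_2: subtract (\tfrac{1}{12}x_2)·f_2 from \tfrac{1}{18}x_1x_2 + 2x_1 - \tfrac{1}{3}x_2^{2} + \tfrac{1}{12}x_2 - \tfrac{139}{36} → 2x_1 - \tfrac{1}{3}x_2^{2} + \tfrac{7}{36}x_2 - \tfrac{139}{36}
  leading term x_1: subtract (3)·f_2 from 2x_1 - \tfrac{1}{3}x_2^{2} + \tfrac{7}{36}x_2 - \tfrac{139}{36} → -\tfrac{1}{3}x_2^{2} + \tfrac{7}{36}x_2 + \tfrac{5}{36}
  leading term x_2^{2}: no divisor's leading term divides it; move -\tfrac{1}{3}x_2^{2} to the remainder.
  leading term x_2: no divisor's leading term divides it; move \tfrac{7}{36}x_2 to the remainder.
  leading term 1: no divisor's leading term divides it; move \tfrac{5}{36} to the remainder.
  remainder -\tfrac{1}{3}x_2^{2} + \tfrac{7}{36}x_2 + \tfrac{5}{36} ≠ 0; add g_3 = -\tfrac{1}{3}x_2^{2} + \tfrac{7}{36}x_2 + \tfrac{5}{36} to the basis.

The other S-polynomials (S(f_1,g_3), S(f_2,g_3)) all reduce to 0 modulo the current basis, so we have a Gröbner basis.
Inter-reduce: drop elements whose leading term is divisible by another's, tail-reduce, and make monic.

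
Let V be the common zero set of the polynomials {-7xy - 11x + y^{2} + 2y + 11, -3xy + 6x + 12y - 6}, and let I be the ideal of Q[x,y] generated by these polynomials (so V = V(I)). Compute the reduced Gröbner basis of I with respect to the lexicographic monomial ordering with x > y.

G = {x - \tfrac{1}{25}y^{2} + \tfrac{26}{25}y - 1, y^{3} - 28y^{2} - 23y}

The reduced Gröbner basis is the canonical form of the ideal for this ordering.

f_1 = -7xy - 11x + y^{2} + 2y + 11, LT = xy.
f_2 = -3xy + 6x + 12y - 6, LT = xy.

S(f_1,f_2): lcm = xy. S = \tfrac{25}{7}x - \tfrac{1}{7}y^{2} + \tfrac{26}{7}y - \tfrac{25}{7}.
  leading term x: no divisor's leading term divides it; move \tfrac{25}{7}x to the remainder.
  leading term y^{2}: no divisor's leading term divides it; move -\tfrac{1}{7}y^{2} to the remainder.
  leading term y: no divisor's leading term divides it; move \tfrac{26}{7}y to the remainder.
  leading term 1: no divisor's leading term divides it; move -\tfrac{25}{7} to the remainder.
  remainder \tfrac{25}{7}x - \tfrac{1}{7}y^{2} + \tfrac{26}{7}y - \tfrac{25}{7} ≠ 0; add g_3 = \tfrac{25}{7}x - \tfrac{1}{7}y^{2} + \tfrac{26}{7}y - \tfrac{25}{7} to the basis.

S(f_1,g_3): lcm = xy. S = \tfrac{11}{7}x + \tfrac{1}{25}y^{3} - \tfrac{207}{175}y^{2} + \tfrac{5}{7}y - \tfrac{11}{7}.
  leading term x: subtract (\tfrac{11}{25})·g_3 from \tfrac{11}{7}x + \tfrac{1}{25}y^{3} - \tfrac{207}{175}y^{2} + \tfrac{5}{7}y - \tfrac{11}{7} → \tfrac{1}{25}y^{3} - \tfrac{28}{25}y^{2} - \tfrac{23}{25}y
  leading term y^{3}: no divisor's leading term divides it; move \tfrac{1}{25}y^{3} to the remainder.
  leading term y^{2}: no divisor's leading term divides it; move -\tfrac{28}{25}y^{2} to the remainder.
  leading term y: no divisor's leading term divides it; move -\tfrac{23}{25}y to the remainder.
  remainder \tfrac{1}{25}y^{3} - \tfrac{28}{25}y^{2} - \tfrac{23}{25}y ≠ 0; add g_4 = \tfrac{1}{25}y^{3} - \tfrac{28}{25}y^{2} - \tfrac{23}{25}y to the basis.

The other S-polynomials (S(f_2,g_3), S(f_1,g_4), S(f_2,g_4), S(g_3,g_4)) all reduce to 0 modulo the current basis, so we have a Gröbner basis.
Inter-reduce: drop elements whose leading term is divisible by another's, tail-reduce, and make monic.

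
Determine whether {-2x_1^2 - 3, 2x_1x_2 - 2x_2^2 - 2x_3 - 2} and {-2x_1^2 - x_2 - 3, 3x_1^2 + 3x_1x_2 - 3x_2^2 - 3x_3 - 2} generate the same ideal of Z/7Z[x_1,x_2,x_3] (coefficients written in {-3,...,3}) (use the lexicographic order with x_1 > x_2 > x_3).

Equality of ideals is decidable: compute both reduced Gröbner bases (unique for the ordering) and check whether they agree.
Buchberger on the first generating set:
f_1 = -2x_1^2 - 3, LT = x_1^2.
f_2 = 2x_1x_2 - 2x_2^2 - 2x_3 - 2, LT = x_1x_2.

S(f_1,f_2): lcm = x_1^2x_2. S = x_1x_2^2 + x_1x_3 + x_1 - 2x_2.
  reduce S modulo (f_1, f_2):
  remainder x_1x_3 + x_1 + x_2^3 + x_2x_3 - x_2 ≠ 0; add g_3 = x_1x_3 + x_1 + x_2^3 + x_2x_3 - x_2 to the basis.

S(f_1,g_3): lcm = x_1^2x_3. S = -x_1^2 - x_1x_2^3 - x_1x_2x_3 + x_1x_2 - 2x_3.
  reduce S modulo (f_1, f_2, g_3):
  remainder -x_2^4 - 2x_2^2x_3 - x_3^2 - 2x_3 - 1 ≠ 0; add g_4 = -x_2^4 - 2x_2^2x_3 - x_3^2 - 2x_3 - 1 to the basis.

The other S-polynomials (S(f_2,g_3), S(f_1,g_4), S(f_2,g_4), S(g_3,g_4)) all reduce to 0 modulo the current basis, so we have a Gröbner basis.
Inter-reduce: drop elements whose leading term is divisible by another's, tail-reduce, and make monic.
Reduced Gröbner basis: {x_1^2 - 2, x_1x_2 - x_2^2 - x_3 - 1, x_1x_3 + x_1 + x_2^3 + x_2x_3 - x_2, x_2^4 + 2x_2^2x_3 + x_3^2 + 2x_3 + 1}.

Buchberger on the second generating set:
h_1 = -2x_1^2 - x_2 - 3, LT = x_1^2.
h_2 = 3x_1^2 + 3x_1x_2 - 3x_2^2 - 3x_3 - 2, LT = x_1^2.

S(h_1,h_2): lcm = x_1^2. S = -x_1x_2 + x_2^2 - 3x_2 + x_3 + 1.
  reduce S modulo (h_1, h_2):
  remainder -x_1x_2 + x_2^2 - 3x_2 + x_3 + 1 ≠ 0; add k_3 = -x_1x_2 + x_2^2 - 3x_2 + x_3 + 1 to the basis.

S(h_1,k_3): lcm = x_1^2x_2. S = x_1x_2^2 - 3x_1x_2 + x_1x_3 + x_1 - 3x_2^2 - 2x_2.
  reduce S modulo (h_1, h_2, k_3):
  remainder x_1x_3 + x_1 + x_2^3 - 2x_2^2 + x_2x_3 + x_2 - 3x_3 - 3 ≠ 0; add k_4 = x_1x_3 + x_1 + x_2^3 - 2x_2^2 + x_2x_3 + x_2 - 3x_3 - 3 to the basis.

S(h_1,k_4): lcm = x_1^2x_3. S = -x_1^2 - x_1x_2^3 + 2x_1x_2^2 - x_1x_2x_3 - x_1x_2 + 3x_1x_3 + 3x_1 - 3x_2x_3 - 2x_3.
  reduce S modulo (h_1, h_2, k_3, k_4):
  remainder -x_2^4 + 2x_2^3 - 2x_2^2x_3 - 2x_2^2 - x_2x_3 - x_2 - x_3^2 - 2x_3 - 1 ≠ 0; add k_5 = -x_2^4 + 2x_2^3 - 2x_2^2x_3 - 2x_2^2 - x_2x_3 - x_2 - x_3^2 - 2x_3 - 1 to the basis.

The other S-polynomials (S(h_2,k_3), S(h_2,k_4), S(k_3,k_4), S(h_1,k_5), S(h_2,k_5), S(k_3,k_5), S(k_4,k_5)) all reduce to 0 modulo the current basis, so we have a Gröbner basis.
Inter-reduce: drop elements whose leading term is divisible by another's, tail-reduce, and make monic.
Reduced Gröbner basis: {x_1^2 - 3x_2 - 2, x_1x_2 - x_2^2 + 3x_2 - x_3 - 1, x_1x_3 + x_1 + x_2^3 - 2x_2^2 + x_2x_3 + x_2 - 3x_3 - 3, x_2^4 - 2x_2^3 + 2x_2^2x_3 + 2x_2^2 + x_2x_3 + x_2 + x_3^2 + 2x_3 + 1}.

These differ, so the ideals are not equal.
The same test decides containment: I ⊆ J iff every generator of I reduces to 0 modulo a Gröbner basis of J.

No, the ideals differ.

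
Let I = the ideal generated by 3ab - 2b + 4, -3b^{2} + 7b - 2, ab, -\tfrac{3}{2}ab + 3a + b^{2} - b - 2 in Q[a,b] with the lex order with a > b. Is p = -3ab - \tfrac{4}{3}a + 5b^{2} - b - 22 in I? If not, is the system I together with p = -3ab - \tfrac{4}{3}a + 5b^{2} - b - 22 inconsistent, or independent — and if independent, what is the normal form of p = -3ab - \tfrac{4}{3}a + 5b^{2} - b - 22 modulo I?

Adjoining -3ab - \tfrac{4}{3}a + 5b^{2} - b - 22 makes the ideal the whole ring: the system is inconsistent.

First compute the reduced Gröbner basis of I by Buchberger's algorithm.
f_1 = 3ab - 2b + 4, LT = ab.
f_2 = -3b^{2} + 7b - 2, LT = b^{2}.
f_3 = ab, LT = ab.
f_4 = -\tfrac{3}{2}ab + 3a + b^{2} - b - 2, LT = ab.

S(f_1,f_2): lcm = ab^{2}. S = \tfrac{7}{3}ab - \tfrac{2}{3}a - \tfrac{2}{3}b^{2} + \tfrac{4}{3}b.
  reduce S modulo (f_1, f_2, f_3, f_4):
  remainder -\tfrac{2}{3}a + \tfrac{4}{3}b - \tfrac{8}{3} ≠ 0; add h_5 = -\tfrac{2}{3}a + \tfrac{4}{3}b - \tfrac{8}{3} to the basis.

S(f_1,f_3): lcm = ab. S = -\tfrac{2}{3}b + \tfrac{4}{3}.
  reduce S modulo (f_1, f_2, f_3, f_4, h_5):
  remainder -\tfrac{2}{3}b + \tfrac{4}{3} ≠ 0; add h_6 = -\tfrac{2}{3}b + \tfrac{4}{3} to the basis.

The other S-polynomials (S(f_1,f_4), S(f_2,f_3), S(f_2,f_4), S(f_3,f_4), S(f_1,h_5), S(f_2,h_5), S(f_3,h_5), S(f_4,h_5), S(f_1,h_6), S(f_2,h_6), S(f_3,h_6), S(f_4,h_6), S(h_5,h_6)) all reduce to 0 modulo the current basis, so we have a Gröbner basis.
Inter-reduce: drop elements whose leading term is divisible by another's, tail-reduce, and make monic.
Reduced Gröbner basis: {a, b - 2}.
Label its elements g_1 = a, g_2 = b - 2.

Reduce p = -3ab - \tfrac{4}{3}a + 5b^{2} - b - 22 modulo G:
  leading term ab: subtract (-3b)·g_1 from -3ab - \tfrac{4}{3}a + 5b^{2} - b - 22 → -\tfrac{4}{3}a + 5b^{2} - b - 22
  leading term a: subtract (-\tfrac{4}{3})·g_1 from -\tfrac{4}{3}a + 5b^{2} - b - 22 → 5b^{2} - b - 22
  leading term b^{2}: subtract (5b)·g_2 from 5b^{2} - b - 22 → 9b - 22
  leading term b: subtract (9)·g_2 from 9b - 22 → -4
  leading term 1: no divisor's leading term divides it; move -4 to the remainder.
  normal form = -4.
The normal form is nonzero, so p ∉ I. Since p minus its normal form lies in I, I + (p) = I + (r) where r = -4; decide whether this ideal is the whole ring.
Here r = -4 is a nonzero constant, hence a unit: 1 ∈ I + (p), the Gröbner basis of I + (p) is {1}, and the enlarged system has no common solution — adjoining p is inconsistent.

Ideal membership is decidable via reduction modulo a Gröbner basis.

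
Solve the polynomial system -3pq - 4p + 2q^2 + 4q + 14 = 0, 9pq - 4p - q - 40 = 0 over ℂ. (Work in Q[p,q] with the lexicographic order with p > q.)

{(3, 2), (-491/432 + 7*sqrt(4055)*I/432, -61/36 - sqrt(4055)*I/36), (-491/432 - 7*sqrt(4055)*I/432, -61/36 + sqrt(4055)*I/36)}

Compute a lex Gröbner basis by Buchberger's algorithm.
f_1 = -3pq - 4p + 2q^2 + 4q + 14, LT = pq.
f_2 = 9pq - 4p - q - 40, LT = pq.

S(f_1,f_2): lcm = pq. S = 16/9p - 2/3q^2 - 11/9q - 2/9.
  leading term p: no divisor's leading term divides it; move 16/9p to the remainder.
  leading term q^2: no divisor's leading term divides it; move -2/3q^2 to the remainder.
  leading term q: no divisor's leading term divides it; move -11/9q to the remainder.
  leading term 1: no divisor's leading term divides it; move -2/9 to the remainder.
  remainder 16/9p - 2/3q^2 - 11/9q - 2/9 ≠ 0; add h_3 = 16/9p - 2/3q^2 - 11/9q - 2/9 to the basis.

S(f_1,h_3): lcm = pq. S = 4/3p + 3/8q^3 + 1/48q^2 - 29/24q - 14/3.
  leading term p: subtract (3/4)·h_3 from 4/3p + 3/8q^3 + 1/48q^2 - 29/24q - 14/3 → 3/8q^3 + 25/48q^2 - 7/24q - 9/2
  leading term q^3: no divisor's leading term divides it; move 3/8q^3 to the remainder.
  leading term q^2: no divisor's leading term divides it; move 25/48q^2 to the remainder.
  leading term q: no divisor's leading term divides it; move -7/24q to the remainder.
  leading term 1: no divisor's leading term divides it; move -9/2 to the remainder.
  remainder 3/8q^3 + 25/48q^2 - 7/24q - 9/2 ≠ 0; add h_4 = 3/8q^3 + 25/48q^2 - 7/24q - 9/2 to the basis.

The other S-polynomials (S(f_2,h_3), S(f_1,h_4), S(f_2,h_4), S(h_3,h_4)) all reduce to 0 modulo the current basis, so we have a Gröbner basis.
Inter-reduce: drop elements whose leading term is divisible by another's, tail-reduce, and make monic.
Reduced Gröbner basis: {p - 3/8q^2 - 11/16q - 1/8, q^3 + 25/18q^2 - 7/9q - 12}.

A lex Gröbner basis eliminates variables successively. Here q^3 + 25/18q^2 - 7/9q - 12 depends only on q, with roots {2, -61/36 - sqrt(4055)*I/36, -61/36 + sqrt(4055)*I/36}; lifting each root through the earlier basis elements recovers the full solutions.
  q = 2: the earlier basis element becomes p - 3 = 0, giving p = 3 — point (3, 2).
  q = -61/36 - sqrt(4055)*I/36: the earlier basis element becomes p + 491/432 - 7*sqrt(4055)*I/432 = 0, giving p = -491/432 + 7*sqrt(4055)*I/432 — point (-491/432 + 7*sqrt(4055)*I/432, -61/36 - sqrt(4055)*I/36).
  q = -61/36 + sqrt(4055)*I/36: the earlier basis element becomes p + 491/432 + 7*sqrt(4055)*I/432 = 0, giving p = -491/432 - 7*sqrt(4055)*I/432 — point (-491/432 - 7*sqrt(4055)*I/432, -61/36 + sqrt(4055)*I/36).
Check: every point annihilates each of the original generators.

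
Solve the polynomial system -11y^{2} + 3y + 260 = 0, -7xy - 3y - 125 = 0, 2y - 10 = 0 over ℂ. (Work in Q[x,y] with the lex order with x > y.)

Compute a lex Gröbner basis by Buchberger's algorithm.
f_1 = -11y^{2} + 3y + 260, LT = y^{2}.
f_2 = -7xy - 3y - 125, LT = xy.
f_3 = 2y - 10, LT = y.

S(f_1,f_2): lcm = xy^{2}. S = -\tfrac{3}{11}xy - \tfrac{260}{11}x - \tfrac{3}{7}y^{2} - \tfrac{125}{7}y.
  leading term xy: subtract (\tfrac{3}{77})·f_2 from -\tfrac{3}{11}xy - \tfrac{260}{11}x - \tfrac{3}{7}y^{2} - \tfrac{125}{7}y → -\tfrac{260}{11}x - \tfrac{3}{7}y^{2} - \tfrac{1366}{77}y + \tfrac{375}{77}
  leading term x: no divisor's leading term divides it; move -\tfrac{260}{11}x to the remainder.
  leading term y^{2}: subtract (\tfrac{3}{77})·f_1 from -\tfrac{3}{7}y^{2} - \tfrac{1366}{77}y + \tfrac{375}{77} → -\tfrac{125}{7}y - \tfrac{405}{77}
  leading term y: subtract (-\tfrac{125}{14})·f_3 from -\tfrac{125}{7}y - \tfrac{405}{77} → -\tfrac{1040}{11}
  leading term 1: no divisor's leading term divides it; move -\tfrac{1040}{11} to the remainder.
  remainder -\tfrac{260}{11}x - \tfrac{1040}{11} ≠ 0; add h_4 = -\tfrac{260}{11}x - \tfrac{1040}{11} to the basis.

The other S-polynomials (S(f_1,f_3), S(f_2,f_3), S(f_1,h_4), S(f_2,h_4), S(f_3,h_4)) all reduce to 0 modulo the current basis, so we have a Gröbner basis.
Inter-reduce: drop elements whose leading term is divisible by another's, tail-reduce, and make monic.
Reduced Gröbner basis: {x + 4, y - 5}.

Since the basis is lex-ordered, y - 5 is univariate in y. Its roots are {5}. Back-substituting each root into the other basis elements fixes the other coordinates.
  y = 5: the earlier basis element becomes x + 4 = 0, giving x = -4 — point (-4, 5).
Check: every point annihilates each of the original generators.
Zero-dimensionality of the ideal guarantees finitely many solutions over ℂ.

{(-4, 5)}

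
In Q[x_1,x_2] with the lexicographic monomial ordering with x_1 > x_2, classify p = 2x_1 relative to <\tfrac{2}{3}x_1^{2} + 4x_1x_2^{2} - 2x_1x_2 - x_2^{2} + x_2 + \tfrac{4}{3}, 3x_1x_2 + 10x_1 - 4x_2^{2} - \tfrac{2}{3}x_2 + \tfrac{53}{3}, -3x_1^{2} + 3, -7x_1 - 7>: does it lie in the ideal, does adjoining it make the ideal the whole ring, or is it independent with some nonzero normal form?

First compute the reduced Gröbner basis of I by Buchberger's algorithm.
f_1 = \tfrac{2}{3}x_1^{2} + 4x_1x_2^{2} - 2x_1x_2 - x_2^{2} + x_2 + \tfrac{4}{3}, LT = x_1^{2}.
f_2 = 3x_1x_2 + 10x_1 - 4x_2^{2} - \tfrac{2}{3}x_2 + \tfrac{53}{3}, LT = x_1x_2.
f_3 = -3x_1^{2} + 3, LT = x_1^{2}.
f_4 = -7x_1 - 7, LT = x_1.

S(f_1,f_2): lcm = x_1^{2}x_2. S = -\tfrac{10}{3}x_1^{2} + 6x_1x_2^{3} - \tfrac{5}{3}x_1x_2^{2} + \tfrac{2}{9}x_1x_2 - \tfrac{53}{9}x_1 - \tfrac{3}{2}x_2^{3} + \tfrac{3}{2}x_2^{2} + 2x_2.
  reduce S modulo (f_1, f_2, f_3, f_4):
  remainder 8x_2^{4} - \tfrac{43}{18}x_2^{3} - \tfrac{269}{6}x_2^{2} + \tfrac{1286}{81}x_2 + \tfrac{1891}{81} ≠ 0; add h_5 = 8x_2^{4} - \tfrac{43}{18}x_2^{3} - \tfrac{269}{6}x_2^{2} + \tfrac{1286}{81}x_2 + \tfrac{1891}{81} to the basis.

S(f_1,f_3): lcm = x_1^{2}. S = 6x_1x_2^{2} - 3x_1x_2 - \tfrac{3}{2}x_2^{2} + \tfrac{3}{2}x_2 + 3.
  reduce S modulo (f_1, f_2, f_3, f_4, h_5):
  remainder 8x_2^{3} - \tfrac{185}{6}x_2^{2} - \tfrac{701}{18}x_2 + \tfrac{556}{9} ≠ 0; add h_6 = 8x_2^{3} - \tfrac{185}{6}x_2^{2} - \tfrac{701}{18}x_2 + \tfrac{556}{9} to the basis.

S(f_2,f_3): lcm = x_1^{2}x_2. S = \tfrac{10}{3}x_1^{2} - \tfrac{4}{3}x_1x_2^{2} - \tfrac{2}{9}x_1x_2 + \tfrac{53}{9}x_1 + x_2.
  reduce S modulo (f_1, f_2, f_3, f_4, h_5, h_6):
  remainder -\tfrac{41}{27}x_2^{2} + \tfrac{92}{81}x_2 + \tfrac{31}{81} ≠ 0; add h_7 = -\tfrac{41}{27}x_2^{2} + \tfrac{92}{81}x_2 + \tfrac{31}{81} to the basis.

S(f_2,f_4): lcm = x_1x_2. S = \tfrac{10}{3}x_1 - \tfrac{4}{3}x_2^{2} - \tfrac{11}{9}x_2 + \tfrac{53}{9}.
  reduce S modulo (f_1, f_2, f_3, f_4, h_5, h_6, h_7):
  remainder -\tfrac{91}{41}x_2 + \tfrac{91}{41} ≠ 0; add h_8 = -\tfrac{91}{41}x_2 + \tfrac{91}{41} to the basis.

The other S-polynomials (S(f_1,f_4), S(f_3,f_4), S(f_1,h_5), S(f_2,h_5), S(f_3,h_5), S(f_4,h_5), S(f_1,h_6), S(f_2,h_6), S(f_3,h_6), S(f_4,h_6), S(h_5,h_6), S(f_1,h_7), S(f_2,h_7), S(f_3,h_7), S(f_4,h_7), S(h_5,h_7), S(h_6,h_7), S(f_1,h_8), S(f_2,h_8), S(f_3,h_8), S(f_4,h_8), S(h_5,h_8), S(h_6,h_8), S(h_7,h_8)) all reduce to 0 modulo the current basis, so we have a Gröbner basis.
Inter-reduce: drop elements whose leading term is divisible by another's, tail-reduce, and make monic.
Reduced Gröbner basis: {x_1 + 1, x_2 - 1}.
Label its elements g_1 = x_1 + 1, g_2 = x_2 - 1.

Reduce p = 2x_1 modulo G:
  leading term x_1: subtract (2)·g_1 from 2x_1 → -2
  leading term 1: no divisor's leading term divides it; move -2 to the remainder.
  normal form = -2.
The normal form is nonzero, so p ∉ I. Since p minus its normal form lies in I, I + (p) = I + (r) where r = -2; decide whether this ideal is the whole ring.
Here r = -2 is a nonzero constant, hence a unit: 1 ∈ I + (p), the Gröbner basis of I + (p) is {1}, and the enlarged system has no common solution — adjoining p is inconsistent.

The remainder on division by a Gröbner basis is unique — it is the normal form.

Adjoining 2x_1 makes the ideal the whole ring: the system is inconsistent.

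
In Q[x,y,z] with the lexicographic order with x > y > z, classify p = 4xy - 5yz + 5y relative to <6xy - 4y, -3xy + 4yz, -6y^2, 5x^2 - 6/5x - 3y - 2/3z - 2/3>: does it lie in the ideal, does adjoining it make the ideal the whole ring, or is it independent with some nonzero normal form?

4xy - 5yz + 5y lies in I (it reduces to 0).

First compute the reduced Gröbner basis of I by Buchberger's algorithm.
f_1 = 6xy - 4y, LT = xy.
f_2 = -3xy + 4yz, LT = xy.
f_3 = -6y^2, LT = y^2.
f_4 = 5x^2 - 6/5x - 3y - 2/3z - 2/3, LT = x^2.

S(f_1,f_2): lcm = xy. S = 4/3yz - 2/3y.
  leading term yz: no divisor's leading term divides it; move 4/3yz to the remainder.
  leading term y: no divisor's leading term divides it; move -2/3y to the remainder.
  remainder 4/3yz - 2/3y ≠ 0; add h_5 = 4/3yz - 2/3y to the basis.

S(f_1,f_4): lcm = x^2y. S = -32/75xy + 3/5y^2 + 2/15yz + 2/15y.
  leading term xy: subtract (-16/225)·f_1 from -32/75xy + 3/5y^2 + 2/15yz + 2/15y → 3/5y^2 + 2/15yz - 34/225y
  leading term y^2: subtract (-1/10)·f_3 from 3/5y^2 + 2/15yz - 34/225y → 2/15yz - 34/225y
  leading term yz: subtract (1/10)·h_5 from 2/15yz - 34/225y → -19/225y
  leading term y: no divisor's leading term divides it; move -19/225y to the remainder.
  remainder -19/225y ≠ 0; add h_6 = -19/225y to the basis.

The other S-polynomials (S(f_1,f_3), S(f_2,f_3), S(f_2,f_4), S(f_3,f_4), S(f_1,h_5), S(f_2,h_5), S(f_3,h_5), S(f_4,h_5), S(f_1,h_6), S(f_2,h_6), S(f_3,h_6), S(f_4,h_6), S(h_5,h_6)) all reduce to 0 modulo the current basis, so we have a Gröbner basis.
Inter-reduce: drop elements whose leading term is divisible by another's, tail-reduce, and make monic.
Reduced Gröbner basis: {x^2 - 6/25x - 2/15z - 2/15, y}.
Label its elements g_1 = x^2 - 6/25x - 2/15z - 2/15, g_2 = y.

Reduce p = 4xy - 5yz + 5y modulo G:
  leading term xy: subtract (4x)·g_2 from 4xy - 5yz + 5y → -5yz + 5y
  leading term yz: subtract (-5z)·g_2 from -5yz + 5y → 5y
  leading term y: subtract (5)·g_2 from 5y → 0
  normal form = 0.
Since the normal form is 0, p ∈ I.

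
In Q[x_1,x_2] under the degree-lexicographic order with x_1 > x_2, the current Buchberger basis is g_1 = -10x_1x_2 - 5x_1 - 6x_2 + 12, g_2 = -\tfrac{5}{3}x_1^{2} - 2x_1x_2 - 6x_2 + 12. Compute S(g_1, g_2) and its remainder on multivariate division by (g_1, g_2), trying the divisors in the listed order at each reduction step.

lcm(LM(g_1), LM(g_2)) = x_1^{2}x_2.
S = (lcm/LT(g_1))·g_1 − (lcm/LT(g_2))·g_2 = -\tfrac{6}{5}x_1x_2^{2} + \tfrac{1}{2}x_1^{2} + \tfrac{3}{5}x_1x_2 - \tfrac{18}{5}x_2^{2} - \tfrac{6}{5}x_1 + \tfrac{36}{5}x_2.
Reduce S modulo (g_1, g_2) in that order:
  leading term x_1x_2^{2}: subtract (\tfrac{3}{25}x_2)·g_1 from -\tfrac{6}{5}x_1x_2^{2} + \tfrac{1}{2}x_1^{2} + \tfrac{3}{5}x_1x_2 - \tfrac{18}{5}x_2^{2} - \tfrac{6}{5}x_1 + \tfrac{36}{5}x_2 → \tfrac{1}{2}x_1^{2} + \tfrac{6}{5}x_1x_2 - \tfrac{72}{25}x_2^{2} - \tfrac{6}{5}x_1 + \tfrac{144}{25}x_2
  leading term x_1^{2}: subtract (-\tfrac{3}{10})·g_2 from \tfrac{1}{2}x_1^{2} + \tfrac{6}{5}x_1x_2 - \tfrac{72}{25}x_2^{2} - \tfrac{6}{5}x_1 + \tfrac{144}{25}x_2 → \tfrac{3}{5}x_1x_2 - \tfrac{72}{25}x_2^{2} - \tfrac{6}{5}x_1 + \tfrac{99}{25}x_2 + \tfrac{18}{5}
  leading term x_1x_2: subtract (-\tfrac{3}{50})·g_1 from \tfrac{3}{5}x_1x_2 - \tfrac{72}{25}x_2^{2} - \tfrac{6}{5}x_1 + \tfrac{99}{25}x_2 + \tfrac{18}{5} → -\tfrac{72}{25}x_2^{2} - \tfrac{3}{2}x_1 + \tfrac{18}{5}x_2 + \tfrac{108}{25}
  leading term x_2^{2}: no divisor's leading term divides it; move -\tfrac{72}{25}x_2^{2} to the remainder.
  leading term x_1: no divisor's leading term divides it; move -\tfrac{3}{2}x_1 to the remainder.
  leading term x_2: no divisor's leading term divides it; move \tfrac{18}{5}x_2 to the remainder.
  leading term 1: no divisor's leading term divides it; move \tfrac{108}{25} to the remainder.
The remainder -\tfrac{72}{25}x_2^{2} - \tfrac{3}{2}x_1 + \tfrac{18}{5}x_2 + \tfrac{108}{25} is nonzero, so it would be added as the next basis element.
An S-polynomial is built so that the two leading terms cancel; whether anything survives reduction is exactly the Gröbner-basis criterion.

S(g_1, g_2) = -\tfrac{6}{5}x_1x_2^{2} + \tfrac{1}{2}x_1^{2} + \tfrac{3}{5}x_1x_2 - \tfrac{18}{5}x_2^{2} - \tfrac{6}{5}x_1 + \tfrac{36}{5}x_2; remainder on division = -\tfrac{72}{25}x_2^{2} - \tfrac{3}{2}x_1 + \tfrac{18}{5}x_2 + \tfrac{108}{25}.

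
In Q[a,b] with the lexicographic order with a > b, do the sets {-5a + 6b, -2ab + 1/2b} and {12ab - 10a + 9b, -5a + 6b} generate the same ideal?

Two ideals are equal iff their reduced Gröbner bases coincide (the reduced basis is unique for a fixed ordering).
Buchberger on the first generating set:
f_1 = -5a + 6b, LT = a.
f_2 = -2ab + 1/2b, LT = ab.

S(f_1,f_2): lcm = ab. S = -6/5b^2 + 1/4b.
  leading term b^2: no divisor's leading term divides it; move -6/5b^2 to the remainder.
  leading term b: no divisor's leading term divides it; move 1/4b to the remainder.
  remainder -6/5b^2 + 1/4b ≠ 0; add g_3 = -6/5b^2 + 1/4b to the basis.

S(f_1,g_3): leading monomials are coprime, so the S-polynomial reduces to 0 (Buchberger's first criterion).
S(f_2,g_3): lcm = ab^2. S = 5/24ab - 1/4b^2.
  leading term ab: subtract (-1/24b)·f_1 from 5/24ab - 1/4b^2 → 0
  remainder 0.

Every S-polynomial of the final basis reduces to 0, so we have a Gröbner basis.
Inter-reduce: drop elements whose leading term is divisible by another's, tail-reduce, and make monic.
Reduced Gröbner basis: {a - 6/5b, b^2 - 5/24b}.

Buchberger on the second generating set:
h_1 = 12ab - 10a + 9b, LT = ab.
h_2 = -5a + 6b, LT = a.

S(h_1,h_2): lcm = ab. S = -5/6a + 6/5b^2 + 3/4b.
  leading term a: subtract (1/6)·h_2 from -5/6a + 6/5b^2 + 3/4b → 6/5b^2 - 1/4b
  leading term b^2: no divisor's leading term divides it; move 6/5b^2 to the remainder.
  leading term b: no divisor's leading term divides it; move -1/4b to the remainder.
  remainder 6/5b^2 - 1/4b ≠ 0; add k_3 = 6/5b^2 - 1/4b to the basis.

S(h_1,k_3): lcm = ab^2. S = -5/8ab + 3/4b^2.
  leading term ab: subtract (-5/96)·h_1 from -5/8ab + 3/4b^2 → -25/48a + 3/4b^2 + 15/32b
  leading term a: subtract (5/48)·h_2 from -25/48a + 3/4b^2 + 15/32b → 3/4b^2 - 5/32b
  leading term b^2: subtract (5/8)·k_3 from 3/4b^2 - 5/32b → 0
  remainder 0.

S(h_2,k_3): leading monomials are coprime, so the S-polynomial reduces to 0 (Buchberger's first criterion).
Every S-polynomial of the final basis reduces to 0, so we have a Gröbner basis.
Inter-reduce: drop elements whose leading term is divisible by another's, tail-reduce, and make monic.
Reduced Gröbner basis: {a - 6/5b, b^2 - 5/24b}.

The two bases agree; hence the ideals are identical.

Yes, the ideals are equal.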